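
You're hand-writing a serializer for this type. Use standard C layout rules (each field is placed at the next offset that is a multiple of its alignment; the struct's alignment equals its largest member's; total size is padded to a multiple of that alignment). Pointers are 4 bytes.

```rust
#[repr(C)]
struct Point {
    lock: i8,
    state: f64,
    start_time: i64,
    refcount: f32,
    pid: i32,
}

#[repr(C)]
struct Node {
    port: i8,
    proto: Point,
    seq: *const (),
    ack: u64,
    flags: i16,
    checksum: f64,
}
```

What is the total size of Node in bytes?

72 bytes

Point: 0..1  lock  (1B, 1-aligned); 1..8  -- padding (7B); 8..16  state  (8B, 8-aligned); 16..24  start_time  (8B, 8-aligned); 24..28  refcount  (4B, 4-aligned); 28..32  pid  (4B, 4-aligned); sizeof = 32, alignof = 8
0..1  port  (1B, 1-aligned)
1..8  -- padding (7B)
8..40  proto  (32B, 8-aligned)
40..44  seq  (4B, 4-aligned)
44..48  -- padding (4B)
48..56  ack  (8B, 8-aligned)
56..58  flags  (2B, 2-aligned)
58..64  -- padding (6B)
64..72  checksum  (8B, 8-aligned)
sizeof = 72, alignof = 8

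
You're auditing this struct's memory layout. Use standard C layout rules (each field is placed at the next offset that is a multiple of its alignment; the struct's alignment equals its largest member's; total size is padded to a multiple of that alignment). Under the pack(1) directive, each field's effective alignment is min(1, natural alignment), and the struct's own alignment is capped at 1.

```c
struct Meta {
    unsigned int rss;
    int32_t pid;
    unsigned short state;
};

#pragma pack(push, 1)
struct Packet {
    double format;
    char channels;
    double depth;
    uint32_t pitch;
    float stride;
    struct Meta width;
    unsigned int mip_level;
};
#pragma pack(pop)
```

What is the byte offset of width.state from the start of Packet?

33

Meta: @0: rss [4B, align 4] → 4; @4: pid [4B, align 4] → 8; @8: state [2B, align 2] → 10; +2 tail pad (align 4); size 12, align 4
@0: format [8B, align 1] → 8
@8: channels [1B, align 1] → 9
@9: depth [8B, align 1] → 17
@17: pitch [4B, align 1] → 21
@21: stride [4B, align 1] → 25
@25: width [12B, align 1] → 37
within Meta: state at 8
25 + 8 = 33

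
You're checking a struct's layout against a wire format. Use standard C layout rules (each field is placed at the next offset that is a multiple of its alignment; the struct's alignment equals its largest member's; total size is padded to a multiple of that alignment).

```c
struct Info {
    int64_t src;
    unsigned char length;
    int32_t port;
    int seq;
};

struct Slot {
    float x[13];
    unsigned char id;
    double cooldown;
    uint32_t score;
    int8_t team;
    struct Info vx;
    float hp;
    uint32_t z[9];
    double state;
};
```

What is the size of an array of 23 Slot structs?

Info: 0..8  src  (8B, 8-aligned); 8..9  length  (1B, 1-aligned); 9..12  -- padding (3B); 12..16  port  (4B, 4-aligned); 16..20  seq  (4B, 4-aligned); 20..24  -- tail padding (4B); sizeof = 24, alignof = 8
0..52  x  (52B, 4-aligned)
52..53  id  (1B, 1-aligned)
53..56  -- padding (3B)
56..64  cooldown  (8B, 8-aligned)
64..68  score  (4B, 4-aligned)
68..69  team  (1B, 1-aligned)
69..72  -- padding (3B)
72..96  vx  (24B, 8-aligned)
96..100  hp  (4B, 4-aligned)
100..136  z  (36B, 4-aligned)
136..144  state  (8B, 8-aligned)
sizeof = 144, alignof = 8
array of 23: 23 × 144 = 3312

3312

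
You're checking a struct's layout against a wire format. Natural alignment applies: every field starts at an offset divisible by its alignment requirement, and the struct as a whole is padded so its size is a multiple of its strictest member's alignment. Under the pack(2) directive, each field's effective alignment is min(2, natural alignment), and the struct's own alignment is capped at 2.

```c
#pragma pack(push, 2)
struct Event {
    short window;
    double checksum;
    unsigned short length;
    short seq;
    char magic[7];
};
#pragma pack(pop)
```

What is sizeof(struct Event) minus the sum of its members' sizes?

@0: window [2B, align 2] → 2
@2: checksum [8B, align 2] → 10
@10: length [2B, align 2] → 12
@12: seq [2B, align 2] → 14
@14: magic [7B, align 1] → 21
+1 tail pad (align 2)
size 22, align 2
data bytes 21, size 22 → padding 1

1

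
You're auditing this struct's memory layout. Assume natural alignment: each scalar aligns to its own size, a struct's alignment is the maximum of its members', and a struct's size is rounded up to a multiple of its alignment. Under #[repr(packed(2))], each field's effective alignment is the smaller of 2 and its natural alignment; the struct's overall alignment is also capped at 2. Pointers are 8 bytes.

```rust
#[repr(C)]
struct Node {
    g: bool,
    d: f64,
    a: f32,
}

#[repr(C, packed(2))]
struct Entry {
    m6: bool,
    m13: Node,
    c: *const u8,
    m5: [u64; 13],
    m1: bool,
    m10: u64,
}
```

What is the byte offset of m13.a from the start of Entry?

Node: @0: g [1B, align 1] → 1; +7 pad (align 8); @8: d [8B, align 8] → 16; @16: a [4B, align 4] → 20; +4 tail pad (align 8); size 24, align 8
@0: m6 [1B, align 1] → 1
+1 pad (align 2)
@2: m13 [24B, align 2] → 26
within Node: a at 16
2 + 16 = 18

18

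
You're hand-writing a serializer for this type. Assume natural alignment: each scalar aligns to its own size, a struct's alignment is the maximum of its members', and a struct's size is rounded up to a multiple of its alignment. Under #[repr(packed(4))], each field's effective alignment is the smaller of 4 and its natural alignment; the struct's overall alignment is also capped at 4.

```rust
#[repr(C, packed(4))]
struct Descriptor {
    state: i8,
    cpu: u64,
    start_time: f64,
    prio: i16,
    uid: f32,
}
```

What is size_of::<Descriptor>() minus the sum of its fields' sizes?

0..1  state  (1B, 1-aligned)
1..4  -- padding (3B)
4..12  cpu  (8B, 4-aligned)
12..20  start_time  (8B, 4-aligned)
20..22  prio  (2B, 2-aligned)
22..24  -- padding (2B)
24..28  uid  (4B, 4-aligned)
sizeof = 28, alignof = 4
data bytes 23, size 28 → padding 5

5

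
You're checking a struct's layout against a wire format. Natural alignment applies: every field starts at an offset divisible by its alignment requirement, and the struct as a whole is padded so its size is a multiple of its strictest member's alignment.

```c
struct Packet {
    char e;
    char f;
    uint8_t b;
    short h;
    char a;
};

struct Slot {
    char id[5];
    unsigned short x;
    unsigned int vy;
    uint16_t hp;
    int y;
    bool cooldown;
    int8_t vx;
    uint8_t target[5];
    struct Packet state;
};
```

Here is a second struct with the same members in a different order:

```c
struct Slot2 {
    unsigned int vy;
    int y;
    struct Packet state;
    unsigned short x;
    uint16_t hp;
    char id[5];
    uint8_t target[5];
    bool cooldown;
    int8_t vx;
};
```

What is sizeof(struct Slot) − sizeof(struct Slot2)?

4

Packet: e at 0 (size 1, align 1) → ends 1; f at 1 (size 1, align 1) → ends 2; b at 2 (size 1, align 1) → ends 3; pad 1 to align 2 for h; h at 4 (size 2, align 2) → ends 6; a at 6 (size 1, align 1) → ends 7; tail pad 1 to reach multiple of 2; total 8 bytes, alignment 2
id at 0 (size 5, align 1) → ends 5
pad 1 to align 2 for x
x at 6 (size 2, align 2) → ends 8
vy at 8 (size 4, align 4) → ends 12
hp at 12 (size 2, align 2) → ends 14
pad 2 to align 4 for y
y at 16 (size 4, align 4) → ends 20
cooldown at 20 (size 1, align 1) → ends 21
vx at 21 (size 1, align 1) → ends 22
target at 22 (size 5, align 1) → ends 27
pad 1 to align 2 for state
state at 28 (size 8, align 2) → ends 36
total 36 bytes, alignment 4
— Slot2 —
vy at 0 (size 4, align 4) → ends 4
y at 4 (size 4, align 4) → ends 8
state at 8 (size 8, align 2) → ends 16
x at 16 (size 2, align 2) → ends 18
hp at 18 (size 2, align 2) → ends 20
id at 20 (size 5, align 1) → ends 25
target at 25 (size 5, align 1) → ends 30
cooldown at 30 (size 1, align 1) → ends 31
vx at 31 (size 1, align 1) → ends 32
total 32 bytes, alignment 4
36 − 32 = 4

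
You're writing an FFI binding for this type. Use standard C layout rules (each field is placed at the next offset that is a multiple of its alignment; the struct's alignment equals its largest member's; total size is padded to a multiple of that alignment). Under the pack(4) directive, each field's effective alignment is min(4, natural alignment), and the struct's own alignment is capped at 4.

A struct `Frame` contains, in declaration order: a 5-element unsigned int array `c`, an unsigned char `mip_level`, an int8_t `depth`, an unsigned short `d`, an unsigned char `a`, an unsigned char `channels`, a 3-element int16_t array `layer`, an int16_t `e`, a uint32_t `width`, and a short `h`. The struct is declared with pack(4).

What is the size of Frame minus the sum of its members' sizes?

4

@0: c [20B, align 4] → 20
@20: mip_level [1B, align 1] → 21
@21: depth [1B, align 1] → 22
@22: d [2B, align 2] → 24
@24: a [1B, align 1] → 25
@25: channels [1B, align 1] → 26
@26: layer [6B, align 2] → 32
@32: e [2B, align 2] → 34
+2 pad (align 4)
@36: width [4B, align 4] → 40
@40: h [2B, align 2] → 42
+2 tail pad (align 4)
size 44, align 4
data bytes 40, size 44 → padding 4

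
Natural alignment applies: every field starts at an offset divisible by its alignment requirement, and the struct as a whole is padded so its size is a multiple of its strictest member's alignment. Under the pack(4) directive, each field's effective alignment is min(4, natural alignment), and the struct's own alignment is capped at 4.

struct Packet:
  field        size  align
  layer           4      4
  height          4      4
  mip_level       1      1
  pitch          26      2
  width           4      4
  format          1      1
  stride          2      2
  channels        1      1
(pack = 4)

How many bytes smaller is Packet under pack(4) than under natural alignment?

0

natural layout:
  0..4  layer  (4B, 4-aligned)
  4..8  height  (4B, 4-aligned)
  8..9  mip_level  (1B, 1-aligned)
  9..10  -- padding (1B)
  10..36  pitch  (26B, 2-aligned)
  36..40  width  (4B, 4-aligned)
  40..41  format  (1B, 1-aligned)
  41..42  -- padding (1B)
  42..44  stride  (2B, 2-aligned)
  44..45  channels  (1B, 1-aligned)
  45..48  -- tail padding (3B)
  sizeof = 48, alignof = 4
packed(4) layout:
  0..4  layer  (4B, 4-aligned)
  4..8  height  (4B, 4-aligned)
  8..9  mip_level  (1B, 1-aligned)
  9..10  -- padding (1B)
  10..36  pitch  (26B, 2-aligned)
  36..40  width  (4B, 4-aligned)
  40..41  format  (1B, 1-aligned)
  41..42  -- padding (1B)
  42..44  stride  (2B, 2-aligned)
  44..45  channels  (1B, 1-aligned)
  45..48  -- tail padding (3B)
  sizeof = 48, alignof = 4
48 − 48 = 0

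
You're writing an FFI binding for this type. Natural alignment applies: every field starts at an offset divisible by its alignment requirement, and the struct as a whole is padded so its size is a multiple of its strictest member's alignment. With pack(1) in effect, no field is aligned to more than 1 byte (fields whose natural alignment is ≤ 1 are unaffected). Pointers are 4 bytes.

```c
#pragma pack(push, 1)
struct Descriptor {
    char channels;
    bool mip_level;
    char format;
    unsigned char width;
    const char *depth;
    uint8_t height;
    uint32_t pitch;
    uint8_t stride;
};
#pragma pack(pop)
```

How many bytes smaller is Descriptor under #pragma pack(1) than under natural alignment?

natural layout:
  channels at 0 (size 1, align 1) → ends 1
  mip_level at 1 (size 1, align 1) → ends 2
  format at 2 (size 1, align 1) → ends 3
  width at 3 (size 1, align 1) → ends 4
  depth at 4 (size 4, align 4) → ends 8
  height at 8 (size 1, align 1) → ends 9
  pad 3 to align 4 for pitch
  pitch at 12 (size 4, align 4) → ends 16
  stride at 16 (size 1, align 1) → ends 17
  tail pad 3 to reach multiple of 4
  total 20 bytes, alignment 4
packed(1) layout:
  channels at 0 (size 1, align 1) → ends 1
  mip_level at 1 (size 1, align 1) → ends 2
  format at 2 (size 1, align 1) → ends 3
  width at 3 (size 1, align 1) → ends 4
  depth at 4 (size 4, align 1) → ends 8
  height at 8 (size 1, align 1) → ends 9
  pitch at 9 (size 4, align 1) → ends 13
  stride at 13 (size 1, align 1) → ends 14
  total 14 bytes, alignment 1
20 − 14 = 6

6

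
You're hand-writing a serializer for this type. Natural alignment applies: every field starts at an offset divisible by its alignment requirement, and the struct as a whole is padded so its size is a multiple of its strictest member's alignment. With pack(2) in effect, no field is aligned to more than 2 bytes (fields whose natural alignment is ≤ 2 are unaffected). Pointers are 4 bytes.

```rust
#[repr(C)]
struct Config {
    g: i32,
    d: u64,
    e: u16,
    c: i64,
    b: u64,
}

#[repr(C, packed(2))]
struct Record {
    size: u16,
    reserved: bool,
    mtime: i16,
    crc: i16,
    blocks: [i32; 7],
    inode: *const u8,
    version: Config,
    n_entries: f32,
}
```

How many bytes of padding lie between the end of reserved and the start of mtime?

Config: 0..4  g  (4B, 4-aligned); 4..8  -- padding (4B); 8..16  d  (8B, 8-aligned); 16..18  e  (2B, 2-aligned); 18..24  -- padding (6B); 24..32  c  (8B, 8-aligned); 32..40  b  (8B, 8-aligned); sizeof = 40, alignof = 8
0..2  size  (2B, 2-aligned)
2..3  reserved  (1B, 1-aligned)
3..4  -- padding (1B)
4..6  mtime  (2B, 2-aligned)

1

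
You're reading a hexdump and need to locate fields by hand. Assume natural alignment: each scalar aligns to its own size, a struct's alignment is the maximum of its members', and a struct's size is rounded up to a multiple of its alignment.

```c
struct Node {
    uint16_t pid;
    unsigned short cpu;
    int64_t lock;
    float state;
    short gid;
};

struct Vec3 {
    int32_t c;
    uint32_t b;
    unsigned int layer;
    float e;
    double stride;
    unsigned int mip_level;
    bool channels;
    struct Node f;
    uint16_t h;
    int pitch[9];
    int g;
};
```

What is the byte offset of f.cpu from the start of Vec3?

Node: 0..2  pid  (2B, 2-aligned); 2..4  cpu  (2B, 2-aligned); 4..8  -- padding (4B); 8..16  lock  (8B, 8-aligned); 16..20  state  (4B, 4-aligned); 20..22  gid  (2B, 2-aligned); 22..24  -- tail padding (2B); sizeof = 24, alignof = 8
0..4  c  (4B, 4-aligned)
4..8  b  (4B, 4-aligned)
8..12  layer  (4B, 4-aligned)
12..16  e  (4B, 4-aligned)
16..24  stride  (8B, 8-aligned)
24..28  mip_level  (4B, 4-aligned)
28..29  channels  (1B, 1-aligned)
29..32  -- padding (3B)
32..56  f  (24B, 8-aligned)
within Node: cpu at 2
32 + 2 = 34

34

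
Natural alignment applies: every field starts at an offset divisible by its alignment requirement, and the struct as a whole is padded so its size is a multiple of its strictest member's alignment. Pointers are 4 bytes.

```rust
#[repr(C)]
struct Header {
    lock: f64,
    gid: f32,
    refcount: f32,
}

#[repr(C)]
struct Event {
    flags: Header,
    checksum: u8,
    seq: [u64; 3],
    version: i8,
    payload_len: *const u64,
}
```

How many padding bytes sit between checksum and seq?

Header: lock at 0 (size 8, align 8) → ends 8; gid at 8 (size 4, align 4) → ends 12; refcount at 12 (size 4, align 4) → ends 16; total 16 bytes, alignment 8
flags at 0 (size 16, align 8) → ends 16
checksum at 16 (size 1, align 1) → ends 17
pad 7 to align 8 for seq
seq at 24 (size 24, align 8) → ends 48

7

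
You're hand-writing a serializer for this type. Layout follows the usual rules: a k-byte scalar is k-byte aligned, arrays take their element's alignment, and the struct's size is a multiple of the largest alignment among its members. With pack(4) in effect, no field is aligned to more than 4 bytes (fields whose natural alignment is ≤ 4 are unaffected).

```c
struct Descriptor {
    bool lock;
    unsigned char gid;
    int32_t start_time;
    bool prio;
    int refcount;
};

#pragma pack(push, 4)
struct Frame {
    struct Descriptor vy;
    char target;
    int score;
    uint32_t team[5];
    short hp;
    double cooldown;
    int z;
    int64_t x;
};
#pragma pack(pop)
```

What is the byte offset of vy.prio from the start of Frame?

Descriptor: lock at 0 (size 1, align 1) → ends 1; gid at 1 (size 1, align 1) → ends 2; pad 2 to align 4 for start_time; start_time at 4 (size 4, align 4) → ends 8; prio at 8 (size 1, align 1) → ends 9; pad 3 to align 4 for refcount; refcount at 12 (size 4, align 4) → ends 16; total 16 bytes, alignment 4
vy at 0 (size 16, align 4) → ends 16
within Descriptor: prio at 8
0 + 8 = 8

8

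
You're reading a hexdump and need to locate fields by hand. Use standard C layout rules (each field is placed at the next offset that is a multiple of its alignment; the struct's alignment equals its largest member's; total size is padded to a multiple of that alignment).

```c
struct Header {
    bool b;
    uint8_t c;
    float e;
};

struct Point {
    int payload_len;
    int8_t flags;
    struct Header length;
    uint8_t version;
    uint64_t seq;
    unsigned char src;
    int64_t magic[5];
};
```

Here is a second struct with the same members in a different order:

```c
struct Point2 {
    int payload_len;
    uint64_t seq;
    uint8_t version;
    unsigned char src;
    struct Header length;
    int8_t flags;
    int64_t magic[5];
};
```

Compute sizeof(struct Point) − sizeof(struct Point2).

8

Header: @0: b [1B, align 1] → 1; @1: c [1B, align 1] → 2; +2 pad (align 4); @4: e [4B, align 4] → 8; size 8, align 4
@0: payload_len [4B, align 4] → 4
@4: flags [1B, align 1] → 5
+3 pad (align 4)
@8: length [8B, align 4] → 16
@16: version [1B, align 1] → 17
+7 pad (align 8)
@24: seq [8B, align 8] → 32
@32: src [1B, align 1] → 33
+7 pad (align 8)
@40: magic [40B, align 8] → 80
size 80, align 8
— Point2 —
@0: payload_len [4B, align 4] → 4
+4 pad (align 8)
@8: seq [8B, align 8] → 16
@16: version [1B, align 1] → 17
@17: src [1B, align 1] → 18
+2 pad (align 4)
@20: length [8B, align 4] → 28
@28: flags [1B, align 1] → 29
+3 pad (align 8)
@32: magic [40B, align 8] → 72
size 72, align 8
80 − 72 = 8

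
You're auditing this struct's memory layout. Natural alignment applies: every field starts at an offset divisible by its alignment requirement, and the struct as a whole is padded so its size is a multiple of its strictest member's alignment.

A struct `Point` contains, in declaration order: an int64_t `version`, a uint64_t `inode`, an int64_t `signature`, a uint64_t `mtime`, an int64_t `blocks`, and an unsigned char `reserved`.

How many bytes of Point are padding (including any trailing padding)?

7

@0: version [8B, align 8] → 8
@8: inode [8B, align 8] → 16
@16: signature [8B, align 8] → 24
@24: mtime [8B, align 8] → 32
@32: blocks [8B, align 8] → 40
@40: reserved [1B, align 1] → 41
+7 tail pad (align 8)
size 48, align 8
data bytes 41, size 48 → padding 7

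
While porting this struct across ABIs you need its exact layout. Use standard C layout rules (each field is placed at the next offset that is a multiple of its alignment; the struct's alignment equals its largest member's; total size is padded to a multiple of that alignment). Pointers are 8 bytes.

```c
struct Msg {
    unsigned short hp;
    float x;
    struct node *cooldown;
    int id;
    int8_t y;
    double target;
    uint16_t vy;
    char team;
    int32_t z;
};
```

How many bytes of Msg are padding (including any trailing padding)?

6

@0: hp [2B, align 2] → 2
+2 pad (align 4)
@4: x [4B, align 4] → 8
@8: cooldown [8B, align 8] → 16
@16: id [4B, align 4] → 20
@20: y [1B, align 1] → 21
+3 pad (align 8)
@24: target [8B, align 8] → 32
@32: vy [2B, align 2] → 34
@34: team [1B, align 1] → 35
+1 pad (align 4)
@36: z [4B, align 4] → 40
size 40, align 8
data bytes 34, size 40 → padding 6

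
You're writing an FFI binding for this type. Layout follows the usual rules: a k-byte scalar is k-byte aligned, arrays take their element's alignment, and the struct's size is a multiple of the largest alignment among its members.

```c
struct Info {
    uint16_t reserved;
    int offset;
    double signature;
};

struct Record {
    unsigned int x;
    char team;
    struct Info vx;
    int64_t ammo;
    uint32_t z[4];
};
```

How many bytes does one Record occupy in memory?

Info: 0..2  reserved  (2B, 2-aligned); 2..4  -- padding (2B); 4..8  offset  (4B, 4-aligned); 8..16  signature  (8B, 8-aligned); sizeof = 16, alignof = 8
0..4  x  (4B, 4-aligned)
4..5  team  (1B, 1-aligned)
5..8  -- padding (3B)
8..24  vx  (16B, 8-aligned)
24..32  ammo  (8B, 8-aligned)
32..48  z  (16B, 4-aligned)
sizeof = 48, alignof = 8

48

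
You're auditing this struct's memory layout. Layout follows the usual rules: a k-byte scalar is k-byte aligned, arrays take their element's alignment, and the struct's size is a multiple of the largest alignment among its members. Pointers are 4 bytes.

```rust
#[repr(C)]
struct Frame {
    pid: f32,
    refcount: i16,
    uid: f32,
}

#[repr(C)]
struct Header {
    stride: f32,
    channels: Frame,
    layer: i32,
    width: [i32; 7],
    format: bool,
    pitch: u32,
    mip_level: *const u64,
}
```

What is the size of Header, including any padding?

60 bytes

Frame: pid at 0 (size 4, align 4) → ends 4; refcount at 4 (size 2, align 2) → ends 6; pad 2 to align 4 for uid; uid at 8 (size 4, align 4) → ends 12; total 12 bytes, alignment 4
stride at 0 (size 4, align 4) → ends 4
channels at 4 (size 12, align 4) → ends 16
layer at 16 (size 4, align 4) → ends 20
width at 20 (size 28, align 4) → ends 48
format at 48 (size 1, align 1) → ends 49
pad 3 to align 4 for pitch
pitch at 52 (size 4, align 4) → ends 56
mip_level at 56 (size 4, align 4) → ends 60
total 60 bytes, alignment 4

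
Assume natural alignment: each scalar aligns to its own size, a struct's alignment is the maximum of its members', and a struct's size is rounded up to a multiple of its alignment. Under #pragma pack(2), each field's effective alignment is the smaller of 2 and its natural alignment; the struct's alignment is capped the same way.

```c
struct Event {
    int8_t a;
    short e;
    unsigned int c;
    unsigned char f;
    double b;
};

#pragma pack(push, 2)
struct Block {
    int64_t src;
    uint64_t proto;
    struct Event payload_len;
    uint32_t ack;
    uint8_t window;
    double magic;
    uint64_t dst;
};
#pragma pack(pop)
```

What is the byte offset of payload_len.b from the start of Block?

Event: @0: a [1B, align 1] → 1; +1 pad (align 2); @2: e [2B, align 2] → 4; @4: c [4B, align 4] → 8; @8: f [1B, align 1] → 9; +7 pad (align 8); @16: b [8B, align 8] → 24; size 24, align 8
@0: src [8B, align 2] → 8
@8: proto [8B, align 2] → 16
@16: payload_len [24B, align 2] → 40
within Event: b at 16
16 + 16 = 32

32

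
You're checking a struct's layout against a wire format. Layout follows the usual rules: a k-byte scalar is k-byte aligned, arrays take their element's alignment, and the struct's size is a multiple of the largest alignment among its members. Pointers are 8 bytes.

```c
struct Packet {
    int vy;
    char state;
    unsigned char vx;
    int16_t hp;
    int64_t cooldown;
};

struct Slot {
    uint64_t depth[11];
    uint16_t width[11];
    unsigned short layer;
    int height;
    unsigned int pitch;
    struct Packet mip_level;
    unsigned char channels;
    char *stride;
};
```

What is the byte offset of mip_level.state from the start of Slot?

124

Packet: vy at 0 (size 4, align 4) → ends 4; state at 4 (size 1, align 1) → ends 5; vx at 5 (size 1, align 1) → ends 6; hp at 6 (size 2, align 2) → ends 8; cooldown at 8 (size 8, align 8) → ends 16; total 16 bytes, alignment 8
depth at 0 (size 88, align 8) → ends 88
width at 88 (size 22, align 2) → ends 110
layer at 110 (size 2, align 2) → ends 112
height at 112 (size 4, align 4) → ends 116
pitch at 116 (size 4, align 4) → ends 120
mip_level at 120 (size 16, align 8) → ends 136
within Packet: state at 4
120 + 4 = 124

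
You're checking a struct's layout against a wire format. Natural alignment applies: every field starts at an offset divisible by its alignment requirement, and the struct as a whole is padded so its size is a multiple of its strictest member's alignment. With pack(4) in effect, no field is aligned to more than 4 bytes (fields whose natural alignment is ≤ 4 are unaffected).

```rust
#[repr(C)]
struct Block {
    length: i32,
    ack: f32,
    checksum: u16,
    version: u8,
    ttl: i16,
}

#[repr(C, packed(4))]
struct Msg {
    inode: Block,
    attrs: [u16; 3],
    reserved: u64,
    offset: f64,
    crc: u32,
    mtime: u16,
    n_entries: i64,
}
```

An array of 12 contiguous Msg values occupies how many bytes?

Block: 0..4  length  (4B, 4-aligned); 4..8  ack  (4B, 4-aligned); 8..10  checksum  (2B, 2-aligned); 10..11  version  (1B, 1-aligned); 11..12  -- padding (1B); 12..14  ttl  (2B, 2-aligned); 14..16  -- tail padding (2B); sizeof = 16, alignof = 4
0..16  inode  (16B, 4-aligned)
16..22  attrs  (6B, 2-aligned)
22..24  -- padding (2B)
24..32  reserved  (8B, 4-aligned)
32..40  offset  (8B, 4-aligned)
40..44  crc  (4B, 4-aligned)
44..46  mtime  (2B, 2-aligned)
46..48  -- padding (2B)
48..56  n_entries  (8B, 4-aligned)
sizeof = 56, alignof = 4
array of 12: 12 × 56 = 672

672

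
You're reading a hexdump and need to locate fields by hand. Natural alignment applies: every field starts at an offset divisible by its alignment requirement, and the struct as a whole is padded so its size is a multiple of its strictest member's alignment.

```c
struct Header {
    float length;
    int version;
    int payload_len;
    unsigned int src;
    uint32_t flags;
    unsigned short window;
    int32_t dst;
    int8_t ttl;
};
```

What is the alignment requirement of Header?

4

member alignments: length=4, version=4, payload_len=4, src=4, flags=4, window=2, dst=4, ttl=1
max = 4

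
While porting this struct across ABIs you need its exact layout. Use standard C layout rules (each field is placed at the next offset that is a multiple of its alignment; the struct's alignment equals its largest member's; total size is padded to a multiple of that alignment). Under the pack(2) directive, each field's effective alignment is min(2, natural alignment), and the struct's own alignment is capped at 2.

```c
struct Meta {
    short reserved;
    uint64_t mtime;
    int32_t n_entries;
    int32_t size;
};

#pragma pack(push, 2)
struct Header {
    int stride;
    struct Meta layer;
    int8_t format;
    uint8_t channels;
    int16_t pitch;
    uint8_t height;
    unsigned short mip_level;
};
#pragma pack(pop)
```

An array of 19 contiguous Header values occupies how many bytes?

Meta: @0: reserved [2B, align 2] → 2; +6 pad (align 8); @8: mtime [8B, align 8] → 16; @16: n_entries [4B, align 4] → 20; @20: size [4B, align 4] → 24; size 24, align 8
@0: stride [4B, align 2] → 4
@4: layer [24B, align 2] → 28
@28: format [1B, align 1] → 29
@29: channels [1B, align 1] → 30
@30: pitch [2B, align 2] → 32
@32: height [1B, align 1] → 33
+1 pad (align 2)
@34: mip_level [2B, align 2] → 36
size 36, align 2
array of 19: 19 × 36 = 684

684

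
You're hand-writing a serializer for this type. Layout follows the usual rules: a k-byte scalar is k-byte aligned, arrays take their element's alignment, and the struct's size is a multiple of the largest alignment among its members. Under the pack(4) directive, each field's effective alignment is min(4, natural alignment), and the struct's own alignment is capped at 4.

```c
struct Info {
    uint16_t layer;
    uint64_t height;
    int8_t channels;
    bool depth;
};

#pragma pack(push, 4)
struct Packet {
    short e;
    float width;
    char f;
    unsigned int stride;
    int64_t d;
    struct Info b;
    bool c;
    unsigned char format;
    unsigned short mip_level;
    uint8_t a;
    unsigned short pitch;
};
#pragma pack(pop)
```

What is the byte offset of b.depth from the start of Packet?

Info: layer at 0 (size 2, align 2) → ends 2; pad 6 to align 8 for height; height at 8 (size 8, align 8) → ends 16; channels at 16 (size 1, align 1) → ends 17; depth at 17 (size 1, align 1) → ends 18; tail pad 6 to reach multiple of 8; total 24 bytes, alignment 8
e at 0 (size 2, align 2) → ends 2
pad 2 to align 4 for width
width at 4 (size 4, align 4) → ends 8
f at 8 (size 1, align 1) → ends 9
pad 3 to align 4 for stride
stride at 12 (size 4, align 4) → ends 16
d at 16 (size 8, align 4) → ends 24
b at 24 (size 24, align 4) → ends 48
within Info: depth at 17
24 + 17 = 41

41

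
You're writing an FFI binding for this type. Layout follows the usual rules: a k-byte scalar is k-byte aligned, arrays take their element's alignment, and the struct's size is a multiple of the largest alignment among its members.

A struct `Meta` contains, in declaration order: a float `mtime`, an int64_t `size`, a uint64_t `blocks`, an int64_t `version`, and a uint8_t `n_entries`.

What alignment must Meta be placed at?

8

member alignments: mtime=4, size=8, blocks=8, version=8, n_entries=1
max = 8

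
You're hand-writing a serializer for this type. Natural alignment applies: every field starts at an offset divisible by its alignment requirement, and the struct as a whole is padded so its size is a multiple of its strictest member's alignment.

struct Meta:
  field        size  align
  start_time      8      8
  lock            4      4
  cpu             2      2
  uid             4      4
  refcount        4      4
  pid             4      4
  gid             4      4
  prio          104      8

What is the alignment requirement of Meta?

member alignments: start_time=8, lock=4, cpu=2, uid=4, refcount=4, pid=4, gid=4, prio=8
max = 8

8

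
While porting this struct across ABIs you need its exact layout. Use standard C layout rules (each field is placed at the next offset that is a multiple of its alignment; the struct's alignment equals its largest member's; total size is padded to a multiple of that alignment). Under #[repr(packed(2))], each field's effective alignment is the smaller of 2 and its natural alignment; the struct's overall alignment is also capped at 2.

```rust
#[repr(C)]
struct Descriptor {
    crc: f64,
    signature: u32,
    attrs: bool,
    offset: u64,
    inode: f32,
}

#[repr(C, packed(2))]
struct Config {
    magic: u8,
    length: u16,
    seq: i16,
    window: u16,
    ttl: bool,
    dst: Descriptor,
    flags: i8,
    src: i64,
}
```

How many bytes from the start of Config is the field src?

Descriptor: crc at 0 (size 8, align 8) → ends 8; signature at 8 (size 4, align 4) → ends 12; attrs at 12 (size 1, align 1) → ends 13; pad 3 to align 8 for offset; offset at 16 (size 8, align 8) → ends 24; inode at 24 (size 4, align 4) → ends 28; tail pad 4 to reach multiple of 8; total 32 bytes, alignment 8
magic at 0 (size 1, align 1) → ends 1
pad 1 to align 2 for length
length at 2 (size 2, align 2) → ends 4
seq at 4 (size 2, align 2) → ends 6
window at 6 (size 2, align 2) → ends 8
ttl at 8 (size 1, align 1) → ends 9
pad 1 to align 2 for dst
dst at 10 (size 32, align 2) → ends 42
flags at 42 (size 1, align 1) → ends 43
pad 1 to align 2 for src
src at 44 (size 8, align 2) → ends 52

44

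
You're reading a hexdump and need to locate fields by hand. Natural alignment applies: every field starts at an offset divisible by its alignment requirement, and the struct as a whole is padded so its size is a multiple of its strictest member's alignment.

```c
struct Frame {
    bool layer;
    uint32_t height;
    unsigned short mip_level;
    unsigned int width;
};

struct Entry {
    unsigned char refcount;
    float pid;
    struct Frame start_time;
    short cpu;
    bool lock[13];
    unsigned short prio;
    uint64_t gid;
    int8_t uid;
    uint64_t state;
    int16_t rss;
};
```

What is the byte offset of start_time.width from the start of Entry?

20

Frame: 0..1  layer  (1B, 1-aligned); 1..4  -- padding (3B); 4..8  height  (4B, 4-aligned); 8..10  mip_level  (2B, 2-aligned); 10..12  -- padding (2B); 12..16  width  (4B, 4-aligned); sizeof = 16, alignof = 4
0..1  refcount  (1B, 1-aligned)
1..4  -- padding (3B)
4..8  pid  (4B, 4-aligned)
8..24  start_time  (16B, 4-aligned)
within Frame: width at 12
8 + 12 = 20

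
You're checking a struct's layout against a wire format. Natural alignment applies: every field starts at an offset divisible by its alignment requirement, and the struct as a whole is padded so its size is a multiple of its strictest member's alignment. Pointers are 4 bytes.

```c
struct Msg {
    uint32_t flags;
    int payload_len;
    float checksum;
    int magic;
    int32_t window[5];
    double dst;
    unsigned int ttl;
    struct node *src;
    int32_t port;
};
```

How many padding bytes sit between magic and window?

flags at 0 (size 4, align 4) → ends 4
payload_len at 4 (size 4, align 4) → ends 8
checksum at 8 (size 4, align 4) → ends 12
magic at 12 (size 4, align 4) → ends 16
window at 16 (size 20, align 4) → ends 36

0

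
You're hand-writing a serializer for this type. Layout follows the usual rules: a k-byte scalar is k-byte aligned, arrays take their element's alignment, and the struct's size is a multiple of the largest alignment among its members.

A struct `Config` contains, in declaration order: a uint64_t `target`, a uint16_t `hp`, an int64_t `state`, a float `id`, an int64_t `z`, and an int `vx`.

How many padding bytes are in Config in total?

14

@0: target [8B, align 8] → 8
@8: hp [2B, align 2] → 10
+6 pad (align 8)
@16: state [8B, align 8] → 24
@24: id [4B, align 4] → 28
+4 pad (align 8)
@32: z [8B, align 8] → 40
@40: vx [4B, align 4] → 44
+4 tail pad (align 8)
size 48, align 8
data bytes 34, size 48 → padding 14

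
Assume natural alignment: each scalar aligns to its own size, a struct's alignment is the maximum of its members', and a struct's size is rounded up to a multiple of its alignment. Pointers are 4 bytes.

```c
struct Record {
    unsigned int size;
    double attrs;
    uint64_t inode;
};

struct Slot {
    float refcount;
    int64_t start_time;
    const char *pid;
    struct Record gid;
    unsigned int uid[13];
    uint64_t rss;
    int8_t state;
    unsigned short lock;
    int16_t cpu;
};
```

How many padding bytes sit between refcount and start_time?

4

Record: size at 0 (size 4, align 4) → ends 4; pad 4 to align 8 for attrs; attrs at 8 (size 8, align 8) → ends 16; inode at 16 (size 8, align 8) → ends 24; total 24 bytes, alignment 8
refcount at 0 (size 4, align 4) → ends 4
pad 4 to align 8 for start_time
start_time at 8 (size 8, align 8) → ends 16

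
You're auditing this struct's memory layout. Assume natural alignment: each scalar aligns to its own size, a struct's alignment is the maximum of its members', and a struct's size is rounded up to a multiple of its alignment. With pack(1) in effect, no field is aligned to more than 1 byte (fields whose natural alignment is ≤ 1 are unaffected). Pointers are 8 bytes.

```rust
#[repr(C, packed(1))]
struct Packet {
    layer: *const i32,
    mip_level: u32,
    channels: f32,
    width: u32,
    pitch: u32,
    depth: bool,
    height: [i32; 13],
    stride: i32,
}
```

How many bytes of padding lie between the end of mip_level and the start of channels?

0

0..8  layer  (8B, 1-aligned)
8..12  mip_level  (4B, 1-aligned)
12..16  channels  (4B, 1-aligned)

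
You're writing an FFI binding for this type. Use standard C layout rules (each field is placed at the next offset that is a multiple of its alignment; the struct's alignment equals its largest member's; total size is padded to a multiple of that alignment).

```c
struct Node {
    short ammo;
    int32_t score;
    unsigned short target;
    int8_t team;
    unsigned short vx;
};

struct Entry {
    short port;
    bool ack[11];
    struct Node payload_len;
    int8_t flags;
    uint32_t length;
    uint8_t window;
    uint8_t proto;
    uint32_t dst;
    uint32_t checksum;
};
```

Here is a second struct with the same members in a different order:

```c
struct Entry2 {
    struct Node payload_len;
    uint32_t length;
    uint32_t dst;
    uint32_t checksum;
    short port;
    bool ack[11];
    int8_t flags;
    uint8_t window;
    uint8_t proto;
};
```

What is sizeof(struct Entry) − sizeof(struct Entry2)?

Node: 0..2  ammo  (2B, 2-aligned); 2..4  -- padding (2B); 4..8  score  (4B, 4-aligned); 8..10  target  (2B, 2-aligned); 10..11  team  (1B, 1-aligned); 11..12  -- padding (1B); 12..14  vx  (2B, 2-aligned); 14..16  -- tail padding (2B); sizeof = 16, alignof = 4
0..2  port  (2B, 2-aligned)
2..13  ack  (11B, 1-aligned)
13..16  -- padding (3B)
16..32  payload_len  (16B, 4-aligned)
32..33  flags  (1B, 1-aligned)
33..36  -- padding (3B)
36..40  length  (4B, 4-aligned)
40..41  window  (1B, 1-aligned)
41..42  proto  (1B, 1-aligned)
42..44  -- padding (2B)
44..48  dst  (4B, 4-aligned)
48..52  checksum  (4B, 4-aligned)
sizeof = 52, alignof = 4
— Entry2 —
0..16  payload_len  (16B, 4-aligned)
16..20  length  (4B, 4-aligned)
20..24  dst  (4B, 4-aligned)
24..28  checksum  (4B, 4-aligned)
28..30  port  (2B, 2-aligned)
30..41  ack  (11B, 1-aligned)
41..42  flags  (1B, 1-aligned)
42..43  window  (1B, 1-aligned)
43..44  proto  (1B, 1-aligned)
sizeof = 44, alignof = 4
52 − 44 = 8

8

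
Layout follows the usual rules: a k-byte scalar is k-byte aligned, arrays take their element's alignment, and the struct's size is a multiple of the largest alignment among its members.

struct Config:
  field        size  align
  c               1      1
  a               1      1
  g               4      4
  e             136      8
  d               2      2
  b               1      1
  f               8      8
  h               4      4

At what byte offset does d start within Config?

144

@0: c [1B, align 1] → 1
@1: a [1B, align 1] → 2
+2 pad (align 4)
@4: g [4B, align 4] → 8
@8: e [136B, align 8] → 144
@144: d [2B, align 2] → 146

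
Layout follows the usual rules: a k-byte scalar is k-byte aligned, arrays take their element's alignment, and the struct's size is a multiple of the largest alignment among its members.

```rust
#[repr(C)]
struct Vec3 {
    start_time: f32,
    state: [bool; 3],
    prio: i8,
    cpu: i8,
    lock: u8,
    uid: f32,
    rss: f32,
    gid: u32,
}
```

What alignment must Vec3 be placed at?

member alignments: start_time=4, state=1, prio=1, cpu=1, lock=1, uid=4, rss=4, gid=4
max = 4

4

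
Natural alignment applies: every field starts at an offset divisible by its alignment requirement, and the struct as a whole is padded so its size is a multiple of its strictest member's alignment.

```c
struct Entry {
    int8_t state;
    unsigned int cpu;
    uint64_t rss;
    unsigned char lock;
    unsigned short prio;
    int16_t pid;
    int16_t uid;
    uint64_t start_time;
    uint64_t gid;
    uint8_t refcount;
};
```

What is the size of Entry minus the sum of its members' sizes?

11

state at 0 (size 1, align 1) → ends 1
pad 3 to align 4 for cpu
cpu at 4 (size 4, align 4) → ends 8
rss at 8 (size 8, align 8) → ends 16
lock at 16 (size 1, align 1) → ends 17
pad 1 to align 2 for prio
prio at 18 (size 2, align 2) → ends 20
pid at 20 (size 2, align 2) → ends 22
uid at 22 (size 2, align 2) → ends 24
start_time at 24 (size 8, align 8) → ends 32
gid at 32 (size 8, align 8) → ends 40
refcount at 40 (size 1, align 1) → ends 41
tail pad 7 to reach multiple of 8
total 48 bytes, alignment 8
data bytes 37, size 48 → padding 11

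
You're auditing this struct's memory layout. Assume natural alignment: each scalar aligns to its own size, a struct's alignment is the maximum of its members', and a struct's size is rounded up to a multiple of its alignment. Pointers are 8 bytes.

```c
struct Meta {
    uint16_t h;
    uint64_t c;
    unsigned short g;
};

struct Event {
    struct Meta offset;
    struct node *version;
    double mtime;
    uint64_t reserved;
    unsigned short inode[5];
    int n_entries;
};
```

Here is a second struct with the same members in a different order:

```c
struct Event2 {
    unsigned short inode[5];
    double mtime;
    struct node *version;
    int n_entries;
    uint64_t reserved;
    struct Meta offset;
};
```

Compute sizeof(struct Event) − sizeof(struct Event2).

Meta: h at 0 (size 2, align 2) → ends 2; pad 6 to align 8 for c; c at 8 (size 8, align 8) → ends 16; g at 16 (size 2, align 2) → ends 18; tail pad 6 to reach multiple of 8; total 24 bytes, alignment 8
offset at 0 (size 24, align 8) → ends 24
version at 24 (size 8, align 8) → ends 32
mtime at 32 (size 8, align 8) → ends 40
reserved at 40 (size 8, align 8) → ends 48
inode at 48 (size 10, align 2) → ends 58
pad 2 to align 4 for n_entries
n_entries at 60 (size 4, align 4) → ends 64
total 64 bytes, alignment 8
— Event2 —
inode at 0 (size 10, align 2) → ends 10
pad 6 to align 8 for mtime
mtime at 16 (size 8, align 8) → ends 24
version at 24 (size 8, align 8) → ends 32
n_entries at 32 (size 4, align 4) → ends 36
pad 4 to align 8 for reserved
reserved at 40 (size 8, align 8) → ends 48
offset at 48 (size 24, align 8) → ends 72
total 72 bytes, alignment 8
64 − 72 = -8

-8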